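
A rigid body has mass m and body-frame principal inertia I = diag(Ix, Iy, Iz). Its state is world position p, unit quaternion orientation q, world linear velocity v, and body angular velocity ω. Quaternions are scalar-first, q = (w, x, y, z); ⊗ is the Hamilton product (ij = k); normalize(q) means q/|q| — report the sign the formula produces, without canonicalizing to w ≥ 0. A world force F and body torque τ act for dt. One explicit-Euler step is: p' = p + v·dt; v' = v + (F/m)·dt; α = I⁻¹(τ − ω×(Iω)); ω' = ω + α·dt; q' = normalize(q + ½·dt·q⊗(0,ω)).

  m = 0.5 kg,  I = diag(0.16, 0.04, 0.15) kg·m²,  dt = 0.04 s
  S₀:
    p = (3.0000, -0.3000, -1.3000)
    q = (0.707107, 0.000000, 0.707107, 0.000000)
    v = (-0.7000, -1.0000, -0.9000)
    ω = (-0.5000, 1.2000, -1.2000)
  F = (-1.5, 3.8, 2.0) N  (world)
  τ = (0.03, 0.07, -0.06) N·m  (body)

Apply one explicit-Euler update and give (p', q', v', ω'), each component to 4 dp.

p' = (2.9720, -0.3400, -1.3360)
q' = (0.6897, -0.0240, 0.7236, -0.0099)
v' = (-0.8200, -0.6960, -0.7400)
ω' = (-0.4529, 1.2640, -1.2352)

precession coupling ω×(Iω) = (-0.1584, 0.0060, 0.0720)
angular accel α = (1.1775, 1.6000, -0.8800)
ω' = ω + α·dt = (-0.4529, 1.2640, -1.2352)
2q̇ = q⊗(0,ω) = (-0.8485284, -1.2020819, 0.8485284, -0.4949749)
q + ½dt·q⊗(0,ω), renormalized = (0.6897, -0.0240, 0.7236, -0.0099)
a = (-3.0000, 7.6000, 4.0000)
p + v·dt = (2.9720, -0.3400, -1.3360)
new velocity v' = (-0.8200, -0.6960, -0.7400)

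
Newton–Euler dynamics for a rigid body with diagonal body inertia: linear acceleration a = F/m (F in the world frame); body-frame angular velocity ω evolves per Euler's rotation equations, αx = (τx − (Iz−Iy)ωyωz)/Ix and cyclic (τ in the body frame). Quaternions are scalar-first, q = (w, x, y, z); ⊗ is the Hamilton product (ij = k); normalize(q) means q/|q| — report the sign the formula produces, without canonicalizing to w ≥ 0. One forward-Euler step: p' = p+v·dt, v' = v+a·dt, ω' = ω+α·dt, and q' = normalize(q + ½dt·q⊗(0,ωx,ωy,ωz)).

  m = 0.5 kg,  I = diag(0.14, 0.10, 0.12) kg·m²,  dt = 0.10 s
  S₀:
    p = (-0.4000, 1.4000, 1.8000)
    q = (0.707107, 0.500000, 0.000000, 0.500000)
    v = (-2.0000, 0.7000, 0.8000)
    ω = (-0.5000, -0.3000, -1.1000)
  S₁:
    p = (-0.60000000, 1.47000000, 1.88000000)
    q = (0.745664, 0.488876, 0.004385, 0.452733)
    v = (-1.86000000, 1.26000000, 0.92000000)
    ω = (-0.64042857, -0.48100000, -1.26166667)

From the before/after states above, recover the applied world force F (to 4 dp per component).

F = (0.7000, 2.8000, 0.6000)

Δv = v₁−v₀ = (0.14000000, 0.56000000, 0.12000000)
applied force F = (0.7000, 2.8000, 0.6000)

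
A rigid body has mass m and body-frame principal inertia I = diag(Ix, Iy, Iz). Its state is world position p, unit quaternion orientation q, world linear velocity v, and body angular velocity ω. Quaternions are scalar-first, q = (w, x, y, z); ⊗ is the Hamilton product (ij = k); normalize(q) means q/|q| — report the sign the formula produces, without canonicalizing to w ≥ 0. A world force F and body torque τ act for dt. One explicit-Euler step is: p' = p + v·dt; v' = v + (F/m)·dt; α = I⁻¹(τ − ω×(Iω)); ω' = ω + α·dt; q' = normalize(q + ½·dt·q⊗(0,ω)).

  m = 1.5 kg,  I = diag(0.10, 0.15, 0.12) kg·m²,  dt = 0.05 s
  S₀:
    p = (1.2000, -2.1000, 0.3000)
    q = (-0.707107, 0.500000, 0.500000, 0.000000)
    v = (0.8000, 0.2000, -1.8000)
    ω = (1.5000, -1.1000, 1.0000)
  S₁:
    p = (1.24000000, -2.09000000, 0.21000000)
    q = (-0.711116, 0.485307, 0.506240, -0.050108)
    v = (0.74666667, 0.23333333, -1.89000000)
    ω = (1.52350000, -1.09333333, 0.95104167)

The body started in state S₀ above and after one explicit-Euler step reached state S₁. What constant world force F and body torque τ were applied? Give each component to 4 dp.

Δv = v₁−v₀ = (-0.05333333, 0.03333333, -0.09000000)
applied force F = (-1.6000, 1.0000, -2.7000)
rate change Δω = (0.02350000, 0.00666667, -0.04895833)
I·α + gyro = (0.0800, -0.0100, -0.2000)

F = (-1.6000, 1.0000, -2.7000)
τ = (0.0800, -0.0100, -0.2000)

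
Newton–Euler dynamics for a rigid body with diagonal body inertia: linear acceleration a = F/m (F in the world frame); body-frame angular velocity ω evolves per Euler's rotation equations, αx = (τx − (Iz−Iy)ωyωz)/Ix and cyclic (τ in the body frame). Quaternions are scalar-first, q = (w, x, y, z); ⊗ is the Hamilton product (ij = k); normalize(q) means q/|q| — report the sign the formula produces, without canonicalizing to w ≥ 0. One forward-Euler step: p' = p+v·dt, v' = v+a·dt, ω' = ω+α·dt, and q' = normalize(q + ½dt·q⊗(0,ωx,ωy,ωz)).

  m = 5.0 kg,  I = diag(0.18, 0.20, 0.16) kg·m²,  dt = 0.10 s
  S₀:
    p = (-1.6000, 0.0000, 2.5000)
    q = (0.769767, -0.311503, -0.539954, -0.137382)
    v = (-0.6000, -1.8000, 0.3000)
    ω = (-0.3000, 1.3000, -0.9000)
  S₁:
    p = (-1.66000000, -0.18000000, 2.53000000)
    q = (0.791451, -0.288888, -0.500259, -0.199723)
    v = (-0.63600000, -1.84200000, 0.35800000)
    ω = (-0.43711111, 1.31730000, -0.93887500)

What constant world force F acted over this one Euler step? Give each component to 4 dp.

F = (-1.8000, -2.1000, 2.9000)

Δv = v₁−v₀ = (-0.03600000, -0.04200000, 0.05800000)
F = m·Δv/dt = (-1.8000, -2.1000, 2.9000)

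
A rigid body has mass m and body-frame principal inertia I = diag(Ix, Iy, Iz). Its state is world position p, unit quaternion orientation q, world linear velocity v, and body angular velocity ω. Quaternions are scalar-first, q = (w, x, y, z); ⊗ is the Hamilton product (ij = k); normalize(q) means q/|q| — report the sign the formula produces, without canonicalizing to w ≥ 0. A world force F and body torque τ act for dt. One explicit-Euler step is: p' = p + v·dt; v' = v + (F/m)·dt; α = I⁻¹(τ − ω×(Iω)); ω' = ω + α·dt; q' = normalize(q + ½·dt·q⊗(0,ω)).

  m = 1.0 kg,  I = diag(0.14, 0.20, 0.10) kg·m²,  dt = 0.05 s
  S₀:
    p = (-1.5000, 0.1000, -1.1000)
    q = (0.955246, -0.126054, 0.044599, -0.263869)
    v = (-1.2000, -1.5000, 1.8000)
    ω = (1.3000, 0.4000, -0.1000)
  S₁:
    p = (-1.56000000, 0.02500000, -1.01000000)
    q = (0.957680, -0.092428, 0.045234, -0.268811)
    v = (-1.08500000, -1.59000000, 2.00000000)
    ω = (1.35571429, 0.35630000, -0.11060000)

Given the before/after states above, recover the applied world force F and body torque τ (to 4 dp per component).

F = (2.3000, -1.8000, 4.0000)
τ = (0.1600, -0.1800, 0.0100)

v₁ − v₀ = (0.11500000, -0.09000000, 0.20000000)
m·(v₁−v₀)/dt = (2.3000, -1.8000, 4.0000)
Δω = ω₁−ω₀ = (0.05571429, -0.04370000, -0.01060000)
gyro term ω₀×Iω₀ = (0.0040, -0.0052, 0.0312)
applied torque τ = (0.1600, -0.1800, 0.0100)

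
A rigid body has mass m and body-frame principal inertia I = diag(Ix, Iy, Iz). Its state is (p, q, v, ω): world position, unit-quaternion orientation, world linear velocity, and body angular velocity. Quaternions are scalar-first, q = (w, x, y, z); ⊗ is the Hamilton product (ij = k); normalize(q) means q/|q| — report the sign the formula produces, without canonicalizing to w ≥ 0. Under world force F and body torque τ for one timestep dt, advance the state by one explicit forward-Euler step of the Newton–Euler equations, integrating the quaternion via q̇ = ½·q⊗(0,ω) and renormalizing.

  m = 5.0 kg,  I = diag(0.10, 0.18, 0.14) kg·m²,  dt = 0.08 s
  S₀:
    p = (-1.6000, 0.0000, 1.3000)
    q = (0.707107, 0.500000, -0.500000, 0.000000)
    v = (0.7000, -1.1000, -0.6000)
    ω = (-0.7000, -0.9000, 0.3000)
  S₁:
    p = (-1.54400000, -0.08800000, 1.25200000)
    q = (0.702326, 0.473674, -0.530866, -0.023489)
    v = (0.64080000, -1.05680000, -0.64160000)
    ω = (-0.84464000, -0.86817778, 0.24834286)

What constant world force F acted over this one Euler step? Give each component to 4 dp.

velocity change Δv = (-0.05920000, 0.04320000, -0.04160000)
m·(v₁−v₀)/dt = (-3.7000, 2.7000, -2.6000)

F = (-3.7000, 2.7000, -2.6000)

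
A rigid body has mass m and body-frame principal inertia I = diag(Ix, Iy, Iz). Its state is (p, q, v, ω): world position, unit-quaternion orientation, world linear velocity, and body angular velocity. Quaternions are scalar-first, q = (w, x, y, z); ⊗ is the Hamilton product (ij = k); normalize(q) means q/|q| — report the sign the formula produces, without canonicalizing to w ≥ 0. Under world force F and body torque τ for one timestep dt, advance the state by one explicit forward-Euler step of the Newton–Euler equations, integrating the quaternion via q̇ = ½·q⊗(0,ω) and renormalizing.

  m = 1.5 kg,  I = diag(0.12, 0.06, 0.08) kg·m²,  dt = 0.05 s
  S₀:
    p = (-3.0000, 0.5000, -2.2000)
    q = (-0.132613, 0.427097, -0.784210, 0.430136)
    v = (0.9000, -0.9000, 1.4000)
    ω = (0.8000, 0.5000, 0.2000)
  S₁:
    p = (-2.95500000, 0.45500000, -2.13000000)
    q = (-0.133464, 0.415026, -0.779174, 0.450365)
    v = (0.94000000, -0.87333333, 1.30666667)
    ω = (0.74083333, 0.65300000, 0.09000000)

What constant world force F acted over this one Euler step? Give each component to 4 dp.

velocity change Δv = (0.04000000, 0.02666667, -0.09333333)
applied force F = (1.2000, 0.8000, -2.8000)

F = (1.2000, 0.8000, -2.8000)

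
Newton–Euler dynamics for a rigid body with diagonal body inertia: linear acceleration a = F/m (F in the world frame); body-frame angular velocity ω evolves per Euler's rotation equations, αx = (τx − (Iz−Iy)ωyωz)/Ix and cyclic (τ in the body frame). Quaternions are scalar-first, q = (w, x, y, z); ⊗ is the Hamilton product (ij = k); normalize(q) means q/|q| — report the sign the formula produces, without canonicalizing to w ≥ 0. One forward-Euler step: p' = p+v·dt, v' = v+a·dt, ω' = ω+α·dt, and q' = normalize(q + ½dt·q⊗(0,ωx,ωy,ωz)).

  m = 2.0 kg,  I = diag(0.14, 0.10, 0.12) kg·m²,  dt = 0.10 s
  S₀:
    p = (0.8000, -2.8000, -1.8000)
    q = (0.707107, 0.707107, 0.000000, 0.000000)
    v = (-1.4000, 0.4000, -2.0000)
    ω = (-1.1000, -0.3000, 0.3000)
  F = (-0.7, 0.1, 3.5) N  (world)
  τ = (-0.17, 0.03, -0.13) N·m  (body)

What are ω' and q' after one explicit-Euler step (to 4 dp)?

angular accel α = (-1.2014, 0.3660, -0.9733)
ω + α·dt = (-1.2201, -0.2634, 0.2027)
q⊗(0,ω) = (0.7778177, -0.7778177, -0.4242642, 0.0000000)
q' = normalize(q + ½dt·q⊗(0,ω)) = (0.7447, 0.6671, -0.0212, 0.0000)

ω' = (-1.2201, -0.2634, 0.2027)
q' = (0.7447, 0.6671, -0.0212, 0.0000)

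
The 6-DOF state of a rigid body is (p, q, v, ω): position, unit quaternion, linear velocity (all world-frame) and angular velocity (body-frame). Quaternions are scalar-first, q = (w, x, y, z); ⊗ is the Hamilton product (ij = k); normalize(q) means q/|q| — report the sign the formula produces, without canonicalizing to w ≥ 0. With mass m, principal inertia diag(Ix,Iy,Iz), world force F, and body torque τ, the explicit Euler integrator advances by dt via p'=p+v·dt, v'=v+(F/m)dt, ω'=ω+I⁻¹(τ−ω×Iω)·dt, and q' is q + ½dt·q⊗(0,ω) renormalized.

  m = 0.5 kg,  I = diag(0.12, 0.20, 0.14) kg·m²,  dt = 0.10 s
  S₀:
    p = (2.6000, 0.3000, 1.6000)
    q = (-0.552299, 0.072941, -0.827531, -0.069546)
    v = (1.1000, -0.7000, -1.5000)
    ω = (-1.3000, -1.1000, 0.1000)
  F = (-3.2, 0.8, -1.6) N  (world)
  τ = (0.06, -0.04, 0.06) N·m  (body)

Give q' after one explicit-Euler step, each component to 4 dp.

Hamilton product q⊗(0,ω) = (-0.8085062, 0.5587350, 0.6906446, -1.2112553)
q' = normalize(q + ½dt·q⊗(0,ω)) = (-0.5906, 0.1005, -0.7901, -0.1296)

q' = (-0.5906, 0.1005, -0.7901, -0.1296)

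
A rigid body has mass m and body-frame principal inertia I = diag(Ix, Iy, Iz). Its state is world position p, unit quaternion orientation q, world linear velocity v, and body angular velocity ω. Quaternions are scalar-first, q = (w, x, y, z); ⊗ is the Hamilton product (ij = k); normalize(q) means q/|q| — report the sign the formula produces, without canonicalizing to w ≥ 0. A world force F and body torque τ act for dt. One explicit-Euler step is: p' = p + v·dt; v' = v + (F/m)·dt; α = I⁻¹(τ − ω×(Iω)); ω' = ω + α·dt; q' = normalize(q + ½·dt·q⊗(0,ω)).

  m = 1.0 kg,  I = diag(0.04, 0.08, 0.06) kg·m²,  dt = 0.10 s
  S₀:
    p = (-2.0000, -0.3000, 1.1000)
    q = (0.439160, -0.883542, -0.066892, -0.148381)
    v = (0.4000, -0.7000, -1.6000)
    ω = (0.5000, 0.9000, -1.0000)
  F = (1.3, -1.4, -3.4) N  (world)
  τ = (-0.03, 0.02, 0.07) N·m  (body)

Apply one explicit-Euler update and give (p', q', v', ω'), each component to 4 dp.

p' = (-1.9600, -0.3700, 0.9400)
q' = (0.4557, -0.8603, -0.0948, -0.2079)
v' = (0.5300, -0.8400, -1.9400)
ω' = (0.3800, 0.9125, -0.9133)

α = I⁻¹(τ − ω×Iω) = (-1.2000, 0.1250, 0.8667)
ω' = ω + α·dt = (0.3800, 0.9125, -0.9133)
2q̇ = q⊗(0,ω) = (0.3535928, 0.4200149, -0.5624885, -1.2009018)
updated quaternion q' = (0.4557, -0.8603, -0.0948, -0.2079)
a = F/m = (1.3000, -1.4000, -3.4000)
p + v·dt = (-1.9600, -0.3700, 0.9400)
v + (F/m)dt = (0.5300, -0.8400, -1.9400)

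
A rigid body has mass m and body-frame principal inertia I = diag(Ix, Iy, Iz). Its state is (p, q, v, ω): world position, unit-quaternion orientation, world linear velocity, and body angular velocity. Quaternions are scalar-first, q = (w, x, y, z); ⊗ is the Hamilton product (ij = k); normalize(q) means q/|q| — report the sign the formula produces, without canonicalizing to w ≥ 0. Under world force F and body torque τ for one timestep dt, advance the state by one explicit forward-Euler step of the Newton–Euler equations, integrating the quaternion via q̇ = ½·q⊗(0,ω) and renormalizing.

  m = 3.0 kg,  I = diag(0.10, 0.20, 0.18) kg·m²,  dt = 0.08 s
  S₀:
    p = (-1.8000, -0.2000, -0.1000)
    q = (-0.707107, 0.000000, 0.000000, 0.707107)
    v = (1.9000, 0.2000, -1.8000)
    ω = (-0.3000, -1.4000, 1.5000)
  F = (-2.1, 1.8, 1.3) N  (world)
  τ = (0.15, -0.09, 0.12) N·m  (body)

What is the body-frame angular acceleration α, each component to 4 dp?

ω×(Iω) gyroscopic = (0.0420, 0.0360, 0.0420)
(τ − ω×Iω)/I = (1.0800, -0.6300, 0.4333)

α = (1.0800, -0.6300, 0.4333)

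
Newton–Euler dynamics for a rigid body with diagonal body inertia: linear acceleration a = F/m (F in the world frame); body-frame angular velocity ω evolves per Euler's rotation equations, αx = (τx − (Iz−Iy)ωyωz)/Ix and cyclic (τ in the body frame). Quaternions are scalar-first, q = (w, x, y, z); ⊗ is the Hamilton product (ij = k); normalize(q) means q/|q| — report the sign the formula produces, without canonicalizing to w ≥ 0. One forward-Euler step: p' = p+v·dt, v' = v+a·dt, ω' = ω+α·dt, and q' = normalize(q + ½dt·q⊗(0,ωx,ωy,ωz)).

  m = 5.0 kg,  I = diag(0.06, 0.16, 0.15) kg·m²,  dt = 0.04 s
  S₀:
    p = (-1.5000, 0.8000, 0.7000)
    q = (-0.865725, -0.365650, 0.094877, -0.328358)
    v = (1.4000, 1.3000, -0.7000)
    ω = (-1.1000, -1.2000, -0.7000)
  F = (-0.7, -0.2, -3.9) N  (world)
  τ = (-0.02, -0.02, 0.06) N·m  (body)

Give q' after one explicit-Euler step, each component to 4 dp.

2q̇ = q⊗(0,ω) = (-0.5182132, 0.4918540, 1.1441088, 1.1491522)
q' = normalize(q + ½dt·q⊗(0,ω)) = (-0.8755, -0.3556, 0.1177, -0.3052)

q' = (-0.8755, -0.3556, 0.1177, -0.3052)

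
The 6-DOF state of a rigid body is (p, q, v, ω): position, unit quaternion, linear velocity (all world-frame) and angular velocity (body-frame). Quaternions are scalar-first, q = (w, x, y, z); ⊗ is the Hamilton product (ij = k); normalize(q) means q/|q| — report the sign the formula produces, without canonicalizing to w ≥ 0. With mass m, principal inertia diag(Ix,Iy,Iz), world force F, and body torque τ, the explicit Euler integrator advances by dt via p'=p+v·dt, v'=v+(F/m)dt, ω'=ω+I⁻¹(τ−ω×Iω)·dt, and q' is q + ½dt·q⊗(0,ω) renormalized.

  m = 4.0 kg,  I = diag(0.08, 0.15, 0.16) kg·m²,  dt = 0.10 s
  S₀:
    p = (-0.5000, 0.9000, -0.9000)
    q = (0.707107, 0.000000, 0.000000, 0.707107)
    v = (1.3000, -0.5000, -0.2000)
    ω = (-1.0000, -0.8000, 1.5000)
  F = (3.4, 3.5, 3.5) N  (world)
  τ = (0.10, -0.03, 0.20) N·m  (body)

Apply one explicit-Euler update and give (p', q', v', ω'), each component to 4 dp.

p' = (-0.3700, 0.8500, -0.9200)
q' = (0.6509, -0.0070, -0.0633, 0.7565)
v' = (1.3850, -0.4125, -0.1125)
ω' = (-0.8600, -0.9000, 1.5900)

ω×(Iω) gyroscopic = (-0.0120, 0.1200, 0.0560)
angular accel α = (1.4000, -1.0000, 0.9000)
ω + α·dt = (-0.8600, -0.9000, 1.5900)
Hamilton product q⊗(0,ω) = (-1.0606605, -0.1414214, -1.2727926, 1.0606605)
updated quaternion q' = (0.6509, -0.0070, -0.0633, 0.7565)
linear accel F/m = (0.8500, 0.8750, 0.8750)
p + v·dt = (-0.3700, 0.8500, -0.9200)
v' = v + a·dt = (1.3850, -0.4125, -0.1125)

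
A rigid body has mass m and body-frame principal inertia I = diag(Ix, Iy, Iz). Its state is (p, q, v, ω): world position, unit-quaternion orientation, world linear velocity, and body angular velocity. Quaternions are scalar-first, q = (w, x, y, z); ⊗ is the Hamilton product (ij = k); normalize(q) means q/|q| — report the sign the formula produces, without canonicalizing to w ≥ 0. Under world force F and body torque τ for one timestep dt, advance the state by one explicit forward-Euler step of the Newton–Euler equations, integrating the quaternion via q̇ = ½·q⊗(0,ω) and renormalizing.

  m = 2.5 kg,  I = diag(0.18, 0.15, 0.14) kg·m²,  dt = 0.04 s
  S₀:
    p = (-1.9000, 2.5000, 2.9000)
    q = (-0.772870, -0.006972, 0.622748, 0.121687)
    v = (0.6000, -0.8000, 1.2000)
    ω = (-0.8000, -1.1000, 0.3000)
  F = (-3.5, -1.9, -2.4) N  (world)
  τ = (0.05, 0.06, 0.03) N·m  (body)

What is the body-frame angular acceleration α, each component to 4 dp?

α = (0.2594, 0.4640, 0.4029)

ω×(Iω) gyroscopic = (0.0033, -0.0096, -0.0264)
angular accel α = (0.2594, 0.4640, 0.4029)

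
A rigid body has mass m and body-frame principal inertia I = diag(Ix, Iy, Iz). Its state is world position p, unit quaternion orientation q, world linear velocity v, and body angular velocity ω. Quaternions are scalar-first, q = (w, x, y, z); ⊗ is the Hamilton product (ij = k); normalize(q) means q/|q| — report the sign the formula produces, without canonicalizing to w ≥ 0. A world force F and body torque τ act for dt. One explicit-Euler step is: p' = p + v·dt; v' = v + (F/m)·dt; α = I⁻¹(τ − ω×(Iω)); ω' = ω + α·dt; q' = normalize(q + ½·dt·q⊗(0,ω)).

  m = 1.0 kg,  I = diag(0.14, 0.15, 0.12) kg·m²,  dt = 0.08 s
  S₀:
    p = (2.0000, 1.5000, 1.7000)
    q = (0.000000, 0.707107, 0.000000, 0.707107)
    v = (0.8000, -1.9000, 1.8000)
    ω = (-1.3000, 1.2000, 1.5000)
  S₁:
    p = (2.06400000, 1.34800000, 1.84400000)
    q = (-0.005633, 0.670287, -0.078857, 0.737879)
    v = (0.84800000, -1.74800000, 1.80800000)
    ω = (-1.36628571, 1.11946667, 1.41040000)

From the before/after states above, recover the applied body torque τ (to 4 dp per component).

Δω = ω₁−ω₀ = (-0.06628571, -0.08053333, -0.08960000)
τ = I·(Δω/dt) + ω₀×(Iω₀) = (-0.1700, -0.1900, -0.1500)

τ = (-0.1700, -0.1900, -0.1500)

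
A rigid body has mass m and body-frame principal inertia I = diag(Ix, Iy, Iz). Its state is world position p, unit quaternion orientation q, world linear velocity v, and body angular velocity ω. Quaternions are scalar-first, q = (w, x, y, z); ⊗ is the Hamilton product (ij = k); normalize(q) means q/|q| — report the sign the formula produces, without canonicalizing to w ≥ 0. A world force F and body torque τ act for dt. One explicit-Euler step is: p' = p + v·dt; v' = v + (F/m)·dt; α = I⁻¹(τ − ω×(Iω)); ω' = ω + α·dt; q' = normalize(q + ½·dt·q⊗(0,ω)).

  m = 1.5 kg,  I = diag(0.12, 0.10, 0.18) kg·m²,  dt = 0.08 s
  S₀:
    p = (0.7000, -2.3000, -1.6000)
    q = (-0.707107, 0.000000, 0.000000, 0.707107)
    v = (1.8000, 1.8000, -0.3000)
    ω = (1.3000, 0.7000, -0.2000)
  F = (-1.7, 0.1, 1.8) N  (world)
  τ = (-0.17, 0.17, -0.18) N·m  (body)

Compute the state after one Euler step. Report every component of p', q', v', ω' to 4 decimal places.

p' = (0.8440, -2.1560, -1.6240)
q' = (-0.7002, -0.0565, 0.0169, 0.7115)
v' = (1.7093, 1.8053, -0.2040)
ω' = (1.1941, 0.8235, -0.2719)

a = F/m = (-1.1333, 0.0667, 1.2000)
new position p' = (0.8440, -2.1560, -1.6240)
new velocity v' = (1.7093, 1.8053, -0.2040)
α = I⁻¹(τ − ω×Iω) = (-1.3233, 1.5440, -0.8989)
new body rate ω' = (1.1941, 0.8235, -0.2719)
q⊗(0,ω) = (0.1414214, -1.4142140, 0.4242642, 0.1414214)
q + ½dt·q⊗(0,ω), renormalized = (-0.7002, -0.0565, 0.0169, 0.7115)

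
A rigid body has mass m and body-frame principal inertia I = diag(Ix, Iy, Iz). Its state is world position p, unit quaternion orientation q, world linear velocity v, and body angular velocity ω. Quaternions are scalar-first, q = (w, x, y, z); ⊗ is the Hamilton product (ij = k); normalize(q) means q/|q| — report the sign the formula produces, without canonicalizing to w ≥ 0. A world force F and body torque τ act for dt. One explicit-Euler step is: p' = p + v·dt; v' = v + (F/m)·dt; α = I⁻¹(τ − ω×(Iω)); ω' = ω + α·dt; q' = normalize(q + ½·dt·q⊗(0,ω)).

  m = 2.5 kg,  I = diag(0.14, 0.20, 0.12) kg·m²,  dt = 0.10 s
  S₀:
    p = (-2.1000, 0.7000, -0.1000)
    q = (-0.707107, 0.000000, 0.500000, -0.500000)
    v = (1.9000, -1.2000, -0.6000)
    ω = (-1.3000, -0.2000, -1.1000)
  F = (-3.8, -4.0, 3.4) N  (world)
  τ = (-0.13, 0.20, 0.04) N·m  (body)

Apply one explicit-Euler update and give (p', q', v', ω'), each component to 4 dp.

new position p' = (-1.9100, 0.5800, -0.1600)
v' = v + a·dt = (1.7480, -1.3600, -0.4640)
ω×(Iω) gyroscopic = (-0.0176, 0.0286, 0.0156)
angular accel α = (-0.8029, 0.8570, 0.2033)
new body rate ω' = (-1.3803, -0.1143, -1.0797)
2q̇ = q⊗(0,ω) = (-0.4500000, 0.2692391, 0.7914214, 1.4278177)
q' = normalize(q + ½dt·q⊗(0,ω)) = (-0.7269, 0.0134, 0.5376, -0.4270)

p' = (-1.9100, 0.5800, -0.1600)
q' = (-0.7269, 0.0134, 0.5376, -0.4270)
v' = (1.7480, -1.3600, -0.4640)
ω' = (-1.3803, -0.1143, -1.0797)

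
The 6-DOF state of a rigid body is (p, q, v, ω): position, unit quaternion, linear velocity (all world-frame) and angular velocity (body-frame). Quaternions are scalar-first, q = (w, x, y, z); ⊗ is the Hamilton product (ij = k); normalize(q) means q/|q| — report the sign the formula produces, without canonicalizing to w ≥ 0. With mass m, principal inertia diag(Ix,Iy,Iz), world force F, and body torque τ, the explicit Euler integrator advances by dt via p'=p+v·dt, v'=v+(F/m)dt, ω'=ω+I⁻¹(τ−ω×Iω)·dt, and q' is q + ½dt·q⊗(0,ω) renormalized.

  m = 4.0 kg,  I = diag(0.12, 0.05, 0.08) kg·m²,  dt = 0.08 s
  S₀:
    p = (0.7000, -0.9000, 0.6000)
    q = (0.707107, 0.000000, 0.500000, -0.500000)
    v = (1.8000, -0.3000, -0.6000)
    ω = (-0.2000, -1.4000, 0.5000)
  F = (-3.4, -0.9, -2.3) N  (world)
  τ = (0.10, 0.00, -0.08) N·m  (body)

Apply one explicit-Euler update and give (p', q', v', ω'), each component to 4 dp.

p' = (0.8440, -0.9240, 0.5520)
q' = (0.7438, -0.0236, 0.4636, -0.4810)
v' = (1.7320, -0.3180, -0.6460)
ω' = (-0.1193, -1.3936, 0.4396)

precession coupling ω×(Iω) = (-0.0210, -0.0040, -0.0196)
(τ − ω×Iω)/I = (1.0083, 0.0800, -0.7550)
ω' = ω + α·dt = (-0.1193, -1.3936, 0.4396)
2q̇ = q⊗(0,ω) = (0.9500000, -0.5914214, -0.8899498, 0.4535535)
q' = normalize(q + ½dt·q⊗(0,ω)) = (0.7438, -0.0236, 0.4636, -0.4810)
linear accel F/m = (-0.8500, -0.2250, -0.5750)
new position p' = (0.8440, -0.9240, 0.5520)
new velocity v' = (1.7320, -0.3180, -0.6460)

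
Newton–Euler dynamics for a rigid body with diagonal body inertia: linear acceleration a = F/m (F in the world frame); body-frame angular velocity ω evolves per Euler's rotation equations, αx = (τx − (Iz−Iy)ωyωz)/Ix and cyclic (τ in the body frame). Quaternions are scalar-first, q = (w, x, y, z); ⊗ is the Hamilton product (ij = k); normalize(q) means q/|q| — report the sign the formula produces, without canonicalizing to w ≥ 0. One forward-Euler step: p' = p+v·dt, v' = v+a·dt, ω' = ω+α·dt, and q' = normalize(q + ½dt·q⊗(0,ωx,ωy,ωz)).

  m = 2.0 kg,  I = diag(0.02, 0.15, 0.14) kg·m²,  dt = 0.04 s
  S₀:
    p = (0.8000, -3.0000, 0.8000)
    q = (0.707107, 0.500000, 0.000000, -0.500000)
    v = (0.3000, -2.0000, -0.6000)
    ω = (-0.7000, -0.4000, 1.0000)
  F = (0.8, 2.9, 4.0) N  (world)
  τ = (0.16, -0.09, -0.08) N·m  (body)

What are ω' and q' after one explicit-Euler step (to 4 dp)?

ω' = (-0.3880, -0.4464, 0.9667)
q' = (0.7239, 0.4859, -0.0087, -0.4897)

(τ − ω×Iω)/I = (7.8000, -1.1600, -0.8314)
new body rate ω' = (-0.3880, -0.4464, 0.9667)
Hamilton product q⊗(0,ω) = (0.8500000, -0.6949749, -0.4328428, 0.5071070)
q' = normalize(q + ½dt·q⊗(0,ω)) = (0.7239, 0.4859, -0.0087, -0.4897)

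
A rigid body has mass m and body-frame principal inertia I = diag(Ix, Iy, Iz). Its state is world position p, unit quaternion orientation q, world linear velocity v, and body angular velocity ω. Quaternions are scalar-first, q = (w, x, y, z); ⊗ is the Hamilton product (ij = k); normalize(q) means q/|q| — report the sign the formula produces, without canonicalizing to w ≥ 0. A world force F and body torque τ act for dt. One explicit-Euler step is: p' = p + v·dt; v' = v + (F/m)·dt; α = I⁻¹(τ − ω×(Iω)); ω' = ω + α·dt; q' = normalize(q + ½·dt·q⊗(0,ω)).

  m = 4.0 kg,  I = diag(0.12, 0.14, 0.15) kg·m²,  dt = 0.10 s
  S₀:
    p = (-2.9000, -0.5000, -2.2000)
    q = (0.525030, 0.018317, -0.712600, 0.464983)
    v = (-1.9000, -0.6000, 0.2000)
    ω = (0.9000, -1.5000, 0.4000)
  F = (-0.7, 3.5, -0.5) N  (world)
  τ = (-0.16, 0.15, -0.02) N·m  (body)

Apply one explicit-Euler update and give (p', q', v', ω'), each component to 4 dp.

p' = (-3.0900, -0.5600, -2.1800)
q' = (0.4596, 0.0623, -0.7285, 0.5042)
v' = (-1.9175, -0.5125, 0.1875)
ω' = (0.7717, -1.3851, 0.4047)

a = (-0.1750, 0.8750, -0.1250)
new position p' = (-3.0900, -0.5600, -2.1800)
v + (F/m)dt = (-1.9175, -0.5125, 0.1875)
ω×(Iω) gyroscopic = (-0.0060, -0.0108, -0.0270)
(τ − ω×Iω)/I = (-1.2833, 1.1486, 0.0467)
ω + α·dt = (0.7717, -1.3851, 0.4047)
Hamilton product q⊗(0,ω) = (-1.2713785, 0.8849615, -0.3763871, 0.8238765)
updated quaternion q' = (0.4596, 0.0623, -0.7285, 0.5042)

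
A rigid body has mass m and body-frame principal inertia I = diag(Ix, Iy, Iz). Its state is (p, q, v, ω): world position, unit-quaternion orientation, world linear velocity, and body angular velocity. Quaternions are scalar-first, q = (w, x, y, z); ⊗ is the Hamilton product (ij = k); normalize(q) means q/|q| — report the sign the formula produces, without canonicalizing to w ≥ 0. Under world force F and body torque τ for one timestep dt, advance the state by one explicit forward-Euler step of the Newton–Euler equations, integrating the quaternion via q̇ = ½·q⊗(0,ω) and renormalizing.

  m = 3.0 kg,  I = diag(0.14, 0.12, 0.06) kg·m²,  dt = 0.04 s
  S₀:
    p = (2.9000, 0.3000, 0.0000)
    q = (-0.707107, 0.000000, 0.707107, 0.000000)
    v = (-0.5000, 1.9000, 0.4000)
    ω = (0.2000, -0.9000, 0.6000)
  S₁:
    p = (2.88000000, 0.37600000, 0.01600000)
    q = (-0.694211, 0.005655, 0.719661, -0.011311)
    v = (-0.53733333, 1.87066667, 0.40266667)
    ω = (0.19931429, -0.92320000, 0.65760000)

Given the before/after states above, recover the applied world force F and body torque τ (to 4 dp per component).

Δv = v₁−v₀ = (-0.03733333, -0.02933333, 0.00266667)
m·(v₁−v₀)/dt = (-2.8000, -2.2000, 0.2000)
rate change Δω = (-0.00068571, -0.02320000, 0.05760000)
gyro term ω₀×Iω₀ = (0.0324, 0.0096, 0.0036)
I·α + gyro = (0.0300, -0.0600, 0.0900)

F = (-2.8000, -2.2000, 0.2000)
τ = (0.0300, -0.0600, 0.0900)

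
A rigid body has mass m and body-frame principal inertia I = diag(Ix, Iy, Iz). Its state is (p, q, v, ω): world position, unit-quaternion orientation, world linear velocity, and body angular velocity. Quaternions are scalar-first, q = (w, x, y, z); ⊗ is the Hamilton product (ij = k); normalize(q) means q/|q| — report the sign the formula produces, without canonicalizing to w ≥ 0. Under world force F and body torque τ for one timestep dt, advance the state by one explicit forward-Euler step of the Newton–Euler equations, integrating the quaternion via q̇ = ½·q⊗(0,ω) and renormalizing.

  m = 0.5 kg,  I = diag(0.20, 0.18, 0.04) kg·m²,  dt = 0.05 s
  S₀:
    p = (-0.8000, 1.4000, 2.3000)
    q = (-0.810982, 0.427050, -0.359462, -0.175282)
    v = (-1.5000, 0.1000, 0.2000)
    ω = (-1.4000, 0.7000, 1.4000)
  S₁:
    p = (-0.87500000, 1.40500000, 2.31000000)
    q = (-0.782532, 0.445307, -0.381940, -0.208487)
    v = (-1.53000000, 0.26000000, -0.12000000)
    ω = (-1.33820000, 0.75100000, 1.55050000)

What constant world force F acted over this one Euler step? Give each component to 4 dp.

F = (-0.3000, 1.6000, -3.2000)

v₁ − v₀ = (-0.03000000, 0.16000000, -0.32000000)
F = m·Δv/dt = (-0.3000, 1.6000, -3.2000)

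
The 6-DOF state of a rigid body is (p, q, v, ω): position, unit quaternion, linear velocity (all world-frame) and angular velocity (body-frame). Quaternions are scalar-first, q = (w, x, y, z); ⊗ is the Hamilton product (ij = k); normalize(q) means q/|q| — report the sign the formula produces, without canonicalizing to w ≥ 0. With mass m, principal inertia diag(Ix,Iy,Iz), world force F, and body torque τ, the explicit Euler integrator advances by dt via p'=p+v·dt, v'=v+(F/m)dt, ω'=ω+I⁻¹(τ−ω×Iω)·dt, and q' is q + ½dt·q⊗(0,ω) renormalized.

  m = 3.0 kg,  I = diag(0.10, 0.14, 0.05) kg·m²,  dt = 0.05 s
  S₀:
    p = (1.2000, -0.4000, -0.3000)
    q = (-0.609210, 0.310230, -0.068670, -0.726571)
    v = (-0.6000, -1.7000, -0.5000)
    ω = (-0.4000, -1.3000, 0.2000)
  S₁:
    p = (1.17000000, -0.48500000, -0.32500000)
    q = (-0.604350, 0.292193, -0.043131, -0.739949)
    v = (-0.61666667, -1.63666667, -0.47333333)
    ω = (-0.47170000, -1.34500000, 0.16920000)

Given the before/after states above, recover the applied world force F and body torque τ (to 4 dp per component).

F = (-1.0000, 3.8000, 1.6000)
τ = (-0.1200, -0.1300, -0.0100)

ω₁ − ω₀ = (-0.07170000, -0.04500000, -0.03080000)
precession coupling = (0.0234, -0.0040, 0.0208)
I·α + gyro = (-0.1200, -0.1300, -0.0100)
v₁ − v₀ = (-0.01666667, 0.06333333, 0.02666667)
m·(v₁−v₀)/dt = (-1.0000, 3.8000, 1.6000)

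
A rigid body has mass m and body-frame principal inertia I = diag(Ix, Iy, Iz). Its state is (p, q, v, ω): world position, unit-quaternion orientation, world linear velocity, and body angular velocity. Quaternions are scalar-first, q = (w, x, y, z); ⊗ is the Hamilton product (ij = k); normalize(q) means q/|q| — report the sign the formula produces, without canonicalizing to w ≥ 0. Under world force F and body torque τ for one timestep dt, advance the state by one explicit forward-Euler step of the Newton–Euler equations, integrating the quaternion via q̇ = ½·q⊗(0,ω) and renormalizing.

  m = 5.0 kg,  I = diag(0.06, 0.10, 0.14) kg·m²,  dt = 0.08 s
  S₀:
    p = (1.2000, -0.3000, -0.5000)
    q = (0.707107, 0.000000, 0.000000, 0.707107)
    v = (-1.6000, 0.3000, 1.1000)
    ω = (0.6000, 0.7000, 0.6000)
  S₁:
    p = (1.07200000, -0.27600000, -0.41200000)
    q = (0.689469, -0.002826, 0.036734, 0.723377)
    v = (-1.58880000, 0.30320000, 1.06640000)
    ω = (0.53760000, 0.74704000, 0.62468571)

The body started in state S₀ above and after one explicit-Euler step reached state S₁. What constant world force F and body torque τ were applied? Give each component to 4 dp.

velocity change Δv = (0.01120000, 0.00320000, -0.03360000)
m·(v₁−v₀)/dt = (0.7000, 0.2000, -2.1000)
ω₁ − ω₀ = (-0.06240000, 0.04704000, 0.02468571)
τ = I·(Δω/dt) + ω₀×(Iω₀) = (-0.0300, 0.0300, 0.0600)

F = (0.7000, 0.2000, -2.1000)
τ = (-0.0300, 0.0300, 0.0600)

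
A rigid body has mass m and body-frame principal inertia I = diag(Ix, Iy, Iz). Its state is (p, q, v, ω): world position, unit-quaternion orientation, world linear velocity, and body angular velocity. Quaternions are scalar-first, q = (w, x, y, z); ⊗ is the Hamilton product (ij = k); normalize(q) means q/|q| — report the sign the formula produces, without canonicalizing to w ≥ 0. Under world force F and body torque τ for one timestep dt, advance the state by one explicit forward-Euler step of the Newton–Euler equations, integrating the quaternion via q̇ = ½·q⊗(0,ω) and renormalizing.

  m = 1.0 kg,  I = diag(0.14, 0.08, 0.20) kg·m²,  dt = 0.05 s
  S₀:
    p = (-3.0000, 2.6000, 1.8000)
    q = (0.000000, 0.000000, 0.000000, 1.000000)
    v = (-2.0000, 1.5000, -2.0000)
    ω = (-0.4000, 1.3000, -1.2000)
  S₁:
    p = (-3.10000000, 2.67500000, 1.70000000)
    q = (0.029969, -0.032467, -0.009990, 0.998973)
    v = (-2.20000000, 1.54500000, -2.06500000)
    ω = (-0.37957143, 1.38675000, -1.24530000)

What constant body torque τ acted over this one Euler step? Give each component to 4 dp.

Δω = ω₁−ω₀ = (0.02042857, 0.08675000, -0.04530000)
precession coupling = (-0.1872, -0.0288, 0.0312)
I·α + gyro = (-0.1300, 0.1100, -0.1500)

τ = (-0.1300, 0.1100, -0.1500)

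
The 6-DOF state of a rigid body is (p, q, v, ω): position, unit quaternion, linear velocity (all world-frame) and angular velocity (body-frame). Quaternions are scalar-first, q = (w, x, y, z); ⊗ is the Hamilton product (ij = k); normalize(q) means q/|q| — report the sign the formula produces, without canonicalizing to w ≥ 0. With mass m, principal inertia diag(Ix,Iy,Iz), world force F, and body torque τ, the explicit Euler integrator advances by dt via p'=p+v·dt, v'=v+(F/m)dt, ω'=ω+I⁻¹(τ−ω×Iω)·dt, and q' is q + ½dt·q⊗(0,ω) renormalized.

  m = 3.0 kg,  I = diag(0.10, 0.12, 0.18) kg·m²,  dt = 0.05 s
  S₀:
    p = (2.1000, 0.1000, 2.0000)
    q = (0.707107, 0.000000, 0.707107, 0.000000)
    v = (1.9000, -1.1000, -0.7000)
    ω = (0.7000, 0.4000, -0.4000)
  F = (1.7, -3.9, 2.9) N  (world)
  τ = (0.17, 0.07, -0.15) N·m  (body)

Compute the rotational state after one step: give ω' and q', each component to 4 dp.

ω' = (0.7898, 0.4198, -0.4432)
q' = (0.6999, 0.0053, 0.7140, -0.0194)

α = I⁻¹(τ − ω×Iω) = (1.7960, 0.3967, -0.8644)
ω' = ω + α·dt = (0.7898, 0.4198, -0.4432)
2q̇ = q⊗(0,ω) = (-0.2828428, 0.2121321, 0.2828428, -0.7778177)
updated quaternion q' = (0.6999, 0.0053, 0.7140, -0.0194)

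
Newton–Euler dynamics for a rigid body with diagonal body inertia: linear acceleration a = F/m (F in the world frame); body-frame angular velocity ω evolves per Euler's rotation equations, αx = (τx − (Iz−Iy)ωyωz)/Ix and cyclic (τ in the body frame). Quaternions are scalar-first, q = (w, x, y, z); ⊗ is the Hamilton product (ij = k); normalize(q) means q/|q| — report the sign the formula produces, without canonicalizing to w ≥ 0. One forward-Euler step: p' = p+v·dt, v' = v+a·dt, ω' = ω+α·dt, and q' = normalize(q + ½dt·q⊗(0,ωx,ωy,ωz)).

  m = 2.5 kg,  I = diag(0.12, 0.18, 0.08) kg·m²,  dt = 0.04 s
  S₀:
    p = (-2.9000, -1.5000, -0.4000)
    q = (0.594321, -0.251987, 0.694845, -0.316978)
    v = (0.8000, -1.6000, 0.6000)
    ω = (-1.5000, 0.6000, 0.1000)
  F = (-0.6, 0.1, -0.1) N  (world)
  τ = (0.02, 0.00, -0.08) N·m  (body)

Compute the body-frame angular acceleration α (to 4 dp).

α = (0.2167, 0.0333, -0.3250)

precession coupling ω×(Iω) = (-0.0060, -0.0060, -0.0540)
angular accel α = (0.2167, 0.0333, -0.3250)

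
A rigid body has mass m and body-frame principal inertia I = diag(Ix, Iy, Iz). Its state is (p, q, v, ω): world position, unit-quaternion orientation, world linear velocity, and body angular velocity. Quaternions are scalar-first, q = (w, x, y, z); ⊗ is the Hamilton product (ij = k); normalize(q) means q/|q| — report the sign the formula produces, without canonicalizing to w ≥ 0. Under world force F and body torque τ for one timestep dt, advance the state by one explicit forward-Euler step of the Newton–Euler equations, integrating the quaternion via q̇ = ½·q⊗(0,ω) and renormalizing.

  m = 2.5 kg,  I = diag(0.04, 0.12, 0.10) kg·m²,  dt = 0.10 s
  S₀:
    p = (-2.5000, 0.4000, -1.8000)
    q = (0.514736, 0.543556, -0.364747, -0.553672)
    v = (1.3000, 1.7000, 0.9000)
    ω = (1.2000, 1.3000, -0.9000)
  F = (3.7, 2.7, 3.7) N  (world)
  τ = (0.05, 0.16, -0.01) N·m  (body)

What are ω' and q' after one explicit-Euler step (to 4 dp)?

ω' = (1.2665, 1.3793, -1.0348)
q' = (0.4786, 0.6238, -0.3384, -0.5171)

gyro term ω×Iω = (0.0234, 0.0648, 0.1248)
(τ − ω×Iω)/I = (0.6650, 0.7933, -1.3480)
ω + α·dt = (1.2665, 1.3793, -1.0348)
Hamilton product q⊗(0,ω) = (-0.6764009, 1.6657291, 0.4939508, 0.6810568)
q' = normalize(q + ½dt·q⊗(0,ω)) = (0.4786, 0.6238, -0.3384, -0.5171)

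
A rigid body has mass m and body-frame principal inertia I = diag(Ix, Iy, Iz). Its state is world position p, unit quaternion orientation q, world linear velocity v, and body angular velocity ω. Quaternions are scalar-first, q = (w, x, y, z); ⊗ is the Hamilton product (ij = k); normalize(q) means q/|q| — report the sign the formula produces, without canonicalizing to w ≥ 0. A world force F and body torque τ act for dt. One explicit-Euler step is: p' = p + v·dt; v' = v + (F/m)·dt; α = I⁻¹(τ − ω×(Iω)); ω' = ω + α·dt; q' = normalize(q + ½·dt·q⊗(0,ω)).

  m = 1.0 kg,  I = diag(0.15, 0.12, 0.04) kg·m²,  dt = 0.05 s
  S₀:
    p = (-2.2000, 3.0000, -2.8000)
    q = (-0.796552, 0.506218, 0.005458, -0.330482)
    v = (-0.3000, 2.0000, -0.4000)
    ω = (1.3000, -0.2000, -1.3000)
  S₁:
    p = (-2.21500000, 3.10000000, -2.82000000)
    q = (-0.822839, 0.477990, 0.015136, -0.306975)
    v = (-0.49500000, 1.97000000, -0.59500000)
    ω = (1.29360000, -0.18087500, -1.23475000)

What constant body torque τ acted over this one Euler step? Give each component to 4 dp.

τ = (-0.0400, -0.1400, 0.0600)

Δω = ω₁−ω₀ = (-0.00640000, 0.01912500, 0.06525000)
ω₀×(Iω₀) = (-0.0208, -0.1859, 0.0078)
applied torque τ = (-0.0400, -0.1400, 0.0600)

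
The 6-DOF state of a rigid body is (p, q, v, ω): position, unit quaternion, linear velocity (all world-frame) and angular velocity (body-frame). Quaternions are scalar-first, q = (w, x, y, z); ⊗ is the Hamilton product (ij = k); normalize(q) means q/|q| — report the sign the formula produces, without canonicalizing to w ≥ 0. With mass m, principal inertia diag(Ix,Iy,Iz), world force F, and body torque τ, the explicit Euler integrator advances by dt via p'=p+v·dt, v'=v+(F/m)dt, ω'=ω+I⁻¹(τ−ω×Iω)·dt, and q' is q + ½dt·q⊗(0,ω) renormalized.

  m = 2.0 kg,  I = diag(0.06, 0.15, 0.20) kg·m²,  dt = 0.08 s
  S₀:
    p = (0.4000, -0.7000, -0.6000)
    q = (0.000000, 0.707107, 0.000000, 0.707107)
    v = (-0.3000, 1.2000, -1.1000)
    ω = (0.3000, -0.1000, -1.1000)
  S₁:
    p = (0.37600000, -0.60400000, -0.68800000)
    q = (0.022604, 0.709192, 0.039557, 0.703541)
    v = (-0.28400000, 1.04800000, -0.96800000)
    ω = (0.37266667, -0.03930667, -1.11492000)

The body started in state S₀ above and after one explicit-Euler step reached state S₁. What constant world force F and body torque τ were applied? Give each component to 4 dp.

F = (0.4000, -3.8000, 3.3000)
τ = (0.0600, 0.1600, -0.0400)

Δv = v₁−v₀ = (0.01600000, -0.15200000, 0.13200000)
F = m·Δv/dt = (0.4000, -3.8000, 3.3000)
rate change Δω = (0.07266667, 0.06069333, -0.01492000)
τ = I·(Δω/dt) + ω₀×(Iω₀) = (0.0600, 0.1600, -0.0400)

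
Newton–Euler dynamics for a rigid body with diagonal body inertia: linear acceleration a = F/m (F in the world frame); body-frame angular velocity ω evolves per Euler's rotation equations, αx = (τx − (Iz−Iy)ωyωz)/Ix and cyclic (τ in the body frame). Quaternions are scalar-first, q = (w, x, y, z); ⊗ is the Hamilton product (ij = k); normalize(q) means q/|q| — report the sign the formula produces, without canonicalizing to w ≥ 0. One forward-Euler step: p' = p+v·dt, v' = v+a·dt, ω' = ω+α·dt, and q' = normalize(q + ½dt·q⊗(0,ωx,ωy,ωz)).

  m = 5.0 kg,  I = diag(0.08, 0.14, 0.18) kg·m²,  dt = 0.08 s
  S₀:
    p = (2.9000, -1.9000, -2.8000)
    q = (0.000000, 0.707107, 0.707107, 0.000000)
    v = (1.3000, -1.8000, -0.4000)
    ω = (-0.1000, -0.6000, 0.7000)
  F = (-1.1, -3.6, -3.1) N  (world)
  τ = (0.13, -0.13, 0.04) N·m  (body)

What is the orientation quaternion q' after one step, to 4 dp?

q' = (0.0198, 0.7264, 0.6868, -0.0141)

2q̇ = q⊗(0,ω) = (0.4949749, 0.4949749, -0.4949749, -0.3535535)
updated quaternion q' = (0.0198, 0.7264, 0.6868, -0.0141)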